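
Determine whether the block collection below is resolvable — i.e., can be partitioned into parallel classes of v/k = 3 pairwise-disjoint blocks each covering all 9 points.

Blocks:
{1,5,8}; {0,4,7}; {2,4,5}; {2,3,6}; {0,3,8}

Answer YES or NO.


v = 9, block size k = 3, number of blocks = 5.
For resolvability, blocks must partition into parallel classes of size v/k = 3.
Total blocks must therefore be a multiple of 3: 5 = 3·1 + 2 ⇒ not divisible ✗.
Resolvable? NO.

NO


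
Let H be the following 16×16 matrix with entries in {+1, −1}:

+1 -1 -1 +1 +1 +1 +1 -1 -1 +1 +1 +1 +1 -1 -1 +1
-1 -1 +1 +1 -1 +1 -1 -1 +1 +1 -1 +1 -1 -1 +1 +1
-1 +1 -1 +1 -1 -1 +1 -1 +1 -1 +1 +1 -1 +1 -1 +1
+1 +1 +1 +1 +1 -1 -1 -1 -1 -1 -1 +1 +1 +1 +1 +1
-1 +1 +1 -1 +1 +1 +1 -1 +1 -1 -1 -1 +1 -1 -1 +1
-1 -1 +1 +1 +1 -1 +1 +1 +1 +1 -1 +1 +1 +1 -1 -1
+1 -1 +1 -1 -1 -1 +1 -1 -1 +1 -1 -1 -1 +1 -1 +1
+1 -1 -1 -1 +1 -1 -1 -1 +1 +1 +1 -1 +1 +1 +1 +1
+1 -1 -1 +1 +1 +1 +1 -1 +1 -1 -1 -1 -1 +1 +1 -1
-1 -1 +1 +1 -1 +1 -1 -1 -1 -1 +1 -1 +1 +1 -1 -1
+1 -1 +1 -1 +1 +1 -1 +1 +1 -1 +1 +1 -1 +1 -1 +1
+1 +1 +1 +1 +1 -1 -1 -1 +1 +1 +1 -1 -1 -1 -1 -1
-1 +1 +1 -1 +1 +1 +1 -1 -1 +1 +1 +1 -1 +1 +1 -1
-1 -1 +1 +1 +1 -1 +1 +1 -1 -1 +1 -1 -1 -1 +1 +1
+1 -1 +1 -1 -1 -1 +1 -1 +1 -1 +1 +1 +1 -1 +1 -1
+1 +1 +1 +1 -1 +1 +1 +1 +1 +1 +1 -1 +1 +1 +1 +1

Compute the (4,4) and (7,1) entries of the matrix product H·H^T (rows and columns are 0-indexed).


Row 1 of H: [-1, -1, 1, 1, -1, 1, -1, -1, 1, 1, -1, 1, -1, -1, 1, 1].
Row 4 of H: [-1, 1, 1, -1, 1, 1, 1, -1, 1, -1, -1, -1, 1, -1, -1, 1].
Row 7 of H: [1, -1, -1, -1, 1, -1, -1, -1, 1, 1, 1, -1, 1, 1, 1, 1].
(H·H^T)[4][4] = Σ_j H[4][j]·H[4][j] = (-1)² + (1)² + (1)² + (-1)² + (1)² + (1)² + (1)² + (-1)² + (1)² + (-1)² + (-1)² + (-1)² + (1)² + (-1)² + (-1)² + (1)² = 1 + 1 + 1 + 1 + 1 + 1 + 1 + 1 + 1 + 1 + 1 + 1 + 1 + 1 + 1 + 1 = 16.
(H·H^T)[7][1] = Σ_j H[7][j]·H[1][j] = (1)·(-1) + (-1)·(-1) + (-1)·(1) + (-1)·(1) + (1)·(-1) + (-1)·(1) + (-1)·(-1) + (-1)·(-1) + (1)·(1) + (1)·(1) + (1)·(-1) + (-1)·(1) + (1)·(-1) + (1)·(-1) + (1)·(1) + (1)·(1) = -1 + 1 + -1 + -1 + -1 + -1 + 1 + 1 + 1 + 1 + -1 + -1 + -1 + -1 + 1 + 1 = -2.
Rows 7 and 1 are not orthogonal (dot product = -2 ≠ 0), so H is not a Hadamard matrix.

(4,4) entry = 16; (7,1) entry = -2.


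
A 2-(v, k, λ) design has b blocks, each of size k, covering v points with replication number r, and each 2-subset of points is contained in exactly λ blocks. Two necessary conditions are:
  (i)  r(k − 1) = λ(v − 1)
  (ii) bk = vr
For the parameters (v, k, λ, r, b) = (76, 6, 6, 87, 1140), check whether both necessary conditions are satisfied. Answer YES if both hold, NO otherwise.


Condition (i): r(k − 1) = 87·5 = 435; λ(v − 1) = 6·75 = 450. Match? NO.
Condition (ii): bk = 1140·6 = 6840; vr = 76·87 = 6612. Match? NO.
Both conditions hold? NO.

NO


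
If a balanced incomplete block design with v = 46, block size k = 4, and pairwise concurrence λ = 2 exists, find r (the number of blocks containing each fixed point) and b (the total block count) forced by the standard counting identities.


Any 2-(v, k, λ) BIBD satisfies two necessary conditions:
  (i)  Each point sits in r blocks, and counting incidences through any fixed point gives r(k − 1) = λ(v − 1), so r = λ(v − 1)/(k − 1).
  (ii) Total incidences bk = vr, so b = vr/k.
Step 1: r = λ(v − 1)/(k − 1) = 2·(46 − 1)/(4 − 1) = 2·45/3 = 90/3 = 30.
Step 2: b = vr/k = 46·30/4 = 1380/4 = 345.
Check integrality: r = 30 ∈ Z ✓, b = 345 ∈ Z ✓.
(These identities are necessary conditions: they determine r and b for any design with these parameters, but do not by themselves prove that one exists.)

r = 30, b = 345.


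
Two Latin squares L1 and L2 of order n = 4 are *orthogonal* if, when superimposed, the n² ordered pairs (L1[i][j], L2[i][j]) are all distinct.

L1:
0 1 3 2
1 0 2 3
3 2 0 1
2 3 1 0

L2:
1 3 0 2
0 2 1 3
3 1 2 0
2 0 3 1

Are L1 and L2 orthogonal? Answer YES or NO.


Form the n² = 16 superimposed pairs (L1[i][j], L2[i][j]), row by row (rows and columns indexed from 0):
row 0: (0,1) (1,3) (3,0) (2,2)
row 1: (1,0) (0,2) (2,1) (3,3)
row 2: (3,3) (2,1) (0,2) (1,0)
row 3: (2,2) (3,0) (1,3) (0,1)
Orthogonality requires all 16 pairs distinct.
But the pair (3,3) repeats: cell (1,3) has L1 = 3, L2 = 3, and cell (2,0) has L1 = 3, L2 = 3.
A repeated pair means some other pair never occurs (only 8 distinct pairs out of 16), so the squares are not orthogonal.
Conclusion: NO.

NO


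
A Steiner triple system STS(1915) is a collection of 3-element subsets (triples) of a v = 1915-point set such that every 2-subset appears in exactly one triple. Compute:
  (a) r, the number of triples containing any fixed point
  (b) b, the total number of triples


An STS(v) is a 2-(v, 3, 1) BIBD: block size k = 3, λ = 1.
Replication: r(k − 1) = λ(v − 1) ⇒ r·2 = 1915 − 1 = 1914 ⇒ r = 957.
Block count: bk = vr ⇒ b·3 = 1915·957 = 1832655 ⇒ b = 610885.

r = 957, b = 610885.


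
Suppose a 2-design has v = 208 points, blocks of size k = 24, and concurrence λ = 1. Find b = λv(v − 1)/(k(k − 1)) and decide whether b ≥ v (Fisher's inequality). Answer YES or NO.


r = λ(v − 1)/(k − 1) = 1·207/23 = 9.
b = vr/k = 208·9/24 = 78.
Fisher's inequality: b ≥ v ⇔ 78 ≥ 208? NO.

NO


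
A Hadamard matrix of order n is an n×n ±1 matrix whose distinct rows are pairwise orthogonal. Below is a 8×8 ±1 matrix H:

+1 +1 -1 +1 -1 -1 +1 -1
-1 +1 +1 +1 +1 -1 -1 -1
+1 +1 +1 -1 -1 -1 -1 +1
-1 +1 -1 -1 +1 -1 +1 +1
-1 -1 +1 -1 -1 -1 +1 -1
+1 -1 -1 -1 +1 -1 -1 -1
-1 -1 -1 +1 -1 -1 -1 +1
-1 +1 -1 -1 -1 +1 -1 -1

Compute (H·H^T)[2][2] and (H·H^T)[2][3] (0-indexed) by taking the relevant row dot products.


Row 2 of H: [1, 1, 1, -1, -1, -1, -1, 1].
Row 3 of H: [-1, 1, -1, -1, 1, -1, 1, 1].
(H·H^T)[2][2] = Σ_j H[2][j]·H[2][j] = (1)² + (1)² + (1)² + (-1)² + (-1)² + (-1)² + (-1)² + (1)² = 1 + 1 + 1 + 1 + 1 + 1 + 1 + 1 = 8.
(H·H^T)[2][3] = Σ_j H[2][j]·H[3][j] = (1)·(-1) + (1)·(1) + (1)·(-1) + (-1)·(-1) + (-1)·(1) + (-1)·(-1) + (-1)·(1) + (1)·(1) = -1 + 1 + -1 + 1 + -1 + 1 + -1 + 1 = 0.
So rows 2 and 3 are orthogonal; the diagonal entry equals n = 8.

(2,2) entry = 8; (2,3) entry = 0.


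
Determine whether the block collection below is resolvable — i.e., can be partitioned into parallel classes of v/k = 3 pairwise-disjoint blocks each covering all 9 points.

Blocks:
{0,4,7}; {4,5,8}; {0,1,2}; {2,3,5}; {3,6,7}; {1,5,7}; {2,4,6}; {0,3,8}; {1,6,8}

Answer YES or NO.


v = 9, block size k = 3, number of blocks = 9.
For resolvability, blocks must partition into parallel classes of size v/k = 3.
Total blocks must therefore be a multiple of 3: 9 = 3·3 + 0 ⇒ divisible ✓.
Greedy packing gives 3 candidate class(es). Each should be a full parallel class (size 3, covers all 9 points).
  Class 1 (3 blocks): {0,4,7}; {2,3,5}; {1,6,8}. Points covered: [0, 1, 2, 3, 4, 5, 6, 7, 8].
  Class 2 (3 blocks): {4,5,8}; {0,1,2}; {3,6,7}. Points covered: [0, 1, 2, 3, 4, 5, 6, 7, 8].
  Class 3 (3 blocks): {1,5,7}; {2,4,6}; {0,3,8}. Points covered: [0, 1, 2, 3, 4, 5, 6, 7, 8].
All classes full (size 3)? YES. All classes cover every point? YES.
Resolvable? YES.

YES


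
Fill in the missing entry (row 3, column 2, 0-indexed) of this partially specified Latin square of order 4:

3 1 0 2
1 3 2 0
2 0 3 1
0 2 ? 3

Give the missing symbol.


Row 3 contains symbols [0, 2, 3] — missing [1].
Column 2 contains symbols [0, 2, 3] — missing [1].
The missing symbol must appear in both missing sets; intersection = [1].
Therefore the hidden value is 1.

Missing value = 1.


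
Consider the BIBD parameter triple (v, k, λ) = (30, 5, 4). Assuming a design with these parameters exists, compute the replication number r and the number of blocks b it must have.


Any 2-(v, k, λ) BIBD satisfies two necessary conditions:
  (i)  Each point sits in r blocks, and counting incidences through any fixed point gives r(k − 1) = λ(v − 1), so r = λ(v − 1)/(k − 1).
  (ii) Total incidences bk = vr, so b = vr/k.
Step 1: r = λ(v − 1)/(k − 1) = 4·(30 − 1)/(5 − 1) = 4·29/4 = 116/4 = 29.
Step 2: b = vr/k = 30·29/5 = 870/5 = 174.
Check integrality: r = 29 ∈ Z ✓, b = 174 ∈ Z ✓.
(These identities are necessary conditions: they determine r and b for any design with these parameters, but do not by themselves prove that one exists.)

r = 29, b = 174.


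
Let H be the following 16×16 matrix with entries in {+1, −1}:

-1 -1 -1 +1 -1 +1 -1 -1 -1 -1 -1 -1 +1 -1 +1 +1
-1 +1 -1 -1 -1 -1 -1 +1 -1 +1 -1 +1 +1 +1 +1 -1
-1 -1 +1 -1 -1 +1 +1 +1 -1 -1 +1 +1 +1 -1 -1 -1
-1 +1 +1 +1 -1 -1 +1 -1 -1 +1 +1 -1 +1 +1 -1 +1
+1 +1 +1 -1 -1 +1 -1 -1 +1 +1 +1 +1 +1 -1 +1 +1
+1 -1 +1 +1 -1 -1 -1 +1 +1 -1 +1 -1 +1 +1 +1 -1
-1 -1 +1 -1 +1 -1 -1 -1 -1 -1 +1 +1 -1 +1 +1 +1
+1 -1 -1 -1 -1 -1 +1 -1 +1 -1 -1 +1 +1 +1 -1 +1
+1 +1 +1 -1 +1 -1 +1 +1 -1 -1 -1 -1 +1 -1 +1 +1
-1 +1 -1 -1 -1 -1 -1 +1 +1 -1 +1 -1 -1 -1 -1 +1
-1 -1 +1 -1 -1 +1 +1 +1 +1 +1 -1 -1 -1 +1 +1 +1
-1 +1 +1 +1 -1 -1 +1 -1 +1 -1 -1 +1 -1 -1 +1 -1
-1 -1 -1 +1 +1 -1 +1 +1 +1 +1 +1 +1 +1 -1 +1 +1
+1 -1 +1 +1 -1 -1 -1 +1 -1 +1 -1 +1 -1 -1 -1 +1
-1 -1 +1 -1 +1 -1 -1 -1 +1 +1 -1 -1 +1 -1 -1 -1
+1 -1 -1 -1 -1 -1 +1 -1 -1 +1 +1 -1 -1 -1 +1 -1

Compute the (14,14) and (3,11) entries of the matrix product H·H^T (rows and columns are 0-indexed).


Row 3 of H: [-1, 1, 1, 1, -1, -1, 1, -1, -1, 1, 1, -1, 1, 1, -1, 1].
Row 11 of H: [-1, 1, 1, 1, -1, -1, 1, -1, 1, -1, -1, 1, -1, -1, 1, -1].
Row 14 of H: [-1, -1, 1, -1, 1, -1, -1, -1, 1, 1, -1, -1, 1, -1, -1, -1].
(H·H^T)[14][14] = Σ_j H[14][j]·H[14][j] = (-1)² + (-1)² + (1)² + (-1)² + (1)² + (-1)² + (-1)² + (-1)² + (1)² + (1)² + (-1)² + (-1)² + (1)² + (-1)² + (-1)² + (-1)² = 1 + 1 + 1 + 1 + 1 + 1 + 1 + 1 + 1 + 1 + 1 + 1 + 1 + 1 + 1 + 1 = 16.
(H·H^T)[3][11] = Σ_j H[3][j]·H[11][j] = (-1)·(-1) + (1)·(1) + (1)·(1) + (1)·(1) + (-1)·(-1) + (-1)·(-1) + (1)·(1) + (-1)·(-1) + (-1)·(1) + (1)·(-1) + (1)·(-1) + (-1)·(1) + (1)·(-1) + (1)·(-1) + (-1)·(1) + (1)·(-1) = 1 + 1 + 1 + 1 + 1 + 1 + 1 + 1 + -1 + -1 + -1 + -1 + -1 + -1 + -1 + -1 = 0.
So rows 3 and 11 are orthogonal; the diagonal entry equals n = 16.

(14,14) entry = 16; (3,11) entry = 0.


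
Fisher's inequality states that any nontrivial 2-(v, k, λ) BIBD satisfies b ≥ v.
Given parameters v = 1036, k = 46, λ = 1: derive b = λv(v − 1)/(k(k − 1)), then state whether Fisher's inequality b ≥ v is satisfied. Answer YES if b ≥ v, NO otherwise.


r = λ(v − 1)/(k − 1) = 1·1035/45 = 23.
b = vr/k = 1036·23/46 = 518.
Fisher's inequality: b ≥ v ⇔ 518 ≥ 1036? NO.

NO


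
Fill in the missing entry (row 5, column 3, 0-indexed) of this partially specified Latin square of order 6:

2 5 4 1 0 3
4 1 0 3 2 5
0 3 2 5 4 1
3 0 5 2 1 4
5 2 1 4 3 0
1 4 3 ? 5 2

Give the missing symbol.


Row 5 contains symbols [1, 2, 3, 4, 5] — missing [0].
Column 3 contains symbols [1, 2, 3, 4, 5] — missing [0].
The missing symbol must appear in both missing sets; intersection = [0].
Therefore the hidden value is 0.

Missing value = 0.


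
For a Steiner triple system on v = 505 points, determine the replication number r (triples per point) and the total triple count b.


An STS(v) is a 2-(v, 3, 1) BIBD: block size k = 3, λ = 1.
Replication: r(k − 1) = λ(v − 1) ⇒ r·2 = 505 − 1 = 504 ⇒ r = 252.
Block count: b = v(v − 1)/6 = 505·504/6 = 254520/6 = 42420.

r = 252, b = 42420.


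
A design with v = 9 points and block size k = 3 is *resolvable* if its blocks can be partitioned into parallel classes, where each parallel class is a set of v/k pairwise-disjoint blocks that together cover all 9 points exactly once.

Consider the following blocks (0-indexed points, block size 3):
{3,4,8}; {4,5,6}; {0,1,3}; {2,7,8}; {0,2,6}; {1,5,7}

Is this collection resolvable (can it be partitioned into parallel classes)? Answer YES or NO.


v = 9, block size k = 3, number of blocks = 6.
For resolvability, blocks must partition into parallel classes of size v/k = 3.
Total blocks must therefore be a multiple of 3: 6 = 3·2 + 0 ⇒ divisible ✓.
Greedy packing gives 2 candidate class(es). Each should be a full parallel class (size 3, covers all 9 points).
  Class 1 (3 blocks): {3,4,8}; {0,2,6}; {1,5,7}. Points covered: [0, 1, 2, 3, 4, 5, 6, 7, 8].
  Class 2 (3 blocks): {4,5,6}; {0,1,3}; {2,7,8}. Points covered: [0, 1, 2, 3, 4, 5, 6, 7, 8].
All classes full (size 3)? YES. All classes cover every point? YES.
Resolvable? YES.

YES


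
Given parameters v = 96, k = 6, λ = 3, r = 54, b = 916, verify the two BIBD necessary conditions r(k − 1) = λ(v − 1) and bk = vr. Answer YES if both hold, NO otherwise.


Condition (i): r(k − 1) = 54·5 = 270; λ(v − 1) = 3·95 = 285. Match? NO.
Condition (ii): bk = 916·6 = 5496; vr = 96·54 = 5184. Match? NO.
Both conditions hold? NO.

NO


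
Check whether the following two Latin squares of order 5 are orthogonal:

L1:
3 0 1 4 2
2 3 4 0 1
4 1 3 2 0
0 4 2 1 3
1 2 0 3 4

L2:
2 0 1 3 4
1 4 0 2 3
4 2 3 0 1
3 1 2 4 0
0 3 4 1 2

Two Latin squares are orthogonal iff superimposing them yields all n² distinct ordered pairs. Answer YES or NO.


Form the n² = 25 superimposed pairs (L1[i][j], L2[i][j]), row by row (rows and columns indexed from 0):
row 0: (3,2) (0,0) (1,1) (4,3) (2,4)
row 1: (2,1) (3,4) (4,0) (0,2) (1,3)
row 2: (4,4) (1,2) (3,3) (2,0) (0,1)
row 3: (0,3) (4,1) (2,2) (1,4) (3,0)
row 4: (1,0) (2,3) (0,4) (3,1) (4,2)
Orthogonality requires all 25 pairs distinct.
Check by first coordinate: for each symbol s of L1, list the L2 entries in the n cells where L1 = s; they must all differ.
  L1 = 0: L2 entries (in reading order) 0, 2, 1, 3, 4 — all 5 distinct ✓
  L1 = 1: L2 entries (in reading order) 1, 3, 2, 4, 0 — all 5 distinct ✓
  L1 = 2: L2 entries (in reading order) 4, 1, 0, 2, 3 — all 5 distinct ✓
  L1 = 3: L2 entries (in reading order) 2, 4, 3, 0, 1 — all 5 distinct ✓
  L1 = 4: L2 entries (in reading order) 3, 0, 4, 1, 2 — all 5 distinct ✓
Every symbol of L1 meets every symbol of L2 exactly once, so all 25 pairs are distinct (25 of 25).
Conclusion: YES.

YES


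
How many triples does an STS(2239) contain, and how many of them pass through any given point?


An STS(v) is a 2-(v, 3, 1) BIBD: block size k = 3, λ = 1.
Replication: r(k − 1) = λ(v − 1) ⇒ r·2 = 2239 − 1 = 2238 ⇒ r = 1119.
Block count: bk = vr ⇒ b·3 = 2239·1119 = 2505441 ⇒ b = 835147.

r = 1119, b = 835147.


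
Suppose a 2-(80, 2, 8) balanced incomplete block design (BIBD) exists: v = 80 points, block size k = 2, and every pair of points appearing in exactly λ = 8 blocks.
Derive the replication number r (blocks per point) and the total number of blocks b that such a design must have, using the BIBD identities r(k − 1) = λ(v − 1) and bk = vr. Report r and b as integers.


Any 2-(v, k, λ) BIBD satisfies two necessary conditions:
  (i)  Each point sits in r blocks, and counting incidences through any fixed point gives r(k − 1) = λ(v − 1), so r = λ(v − 1)/(k − 1).
  (ii) Total incidences bk = vr, so b = vr/k.
Step 1: r = λ(v − 1)/(k − 1) = 8·(80 − 1)/(2 − 1) = 8·79/1 = 632/1 = 632.
Step 2: b = vr/k = 80·632/2 = 50560/2 = 25280.
Check integrality: r = 632 ∈ Z ✓, b = 25280 ∈ Z ✓.
(These identities are necessary conditions: they determine r and b for any design with these parameters, but do not by themselves prove that one exists.)

r = 632, b = 25280.


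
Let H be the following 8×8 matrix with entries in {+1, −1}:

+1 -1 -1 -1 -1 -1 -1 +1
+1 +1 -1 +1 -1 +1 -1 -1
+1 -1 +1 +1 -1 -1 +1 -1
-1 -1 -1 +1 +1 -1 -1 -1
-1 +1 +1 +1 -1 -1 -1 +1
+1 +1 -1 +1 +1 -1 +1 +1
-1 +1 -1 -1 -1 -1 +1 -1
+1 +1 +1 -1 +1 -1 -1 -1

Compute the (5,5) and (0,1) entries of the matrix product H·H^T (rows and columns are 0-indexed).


Row 0 of H: [1, -1, -1, -1, -1, -1, -1, 1].
Row 1 of H: [1, 1, -1, 1, -1, 1, -1, -1].
Row 5 of H: [1, 1, -1, 1, 1, -1, 1, 1].
(H·H^T)[5][5] = Σ_j H[5][j]·H[5][j] = (1)² + (1)² + (-1)² + (1)² + (1)² + (-1)² + (1)² + (1)² = 1 + 1 + 1 + 1 + 1 + 1 + 1 + 1 = 8.
(H·H^T)[0][1] = Σ_j H[0][j]·H[1][j] = (1)·(1) + (-1)·(1) + (-1)·(-1) + (-1)·(1) + (-1)·(-1) + (-1)·(1) + (-1)·(-1) + (1)·(-1) = 1 + -1 + 1 + -1 + 1 + -1 + 1 + -1 = 0.
So rows 0 and 1 are orthogonal; the diagonal entry equals n = 8.

(5,5) entry = 8; (0,1) entry = 0.


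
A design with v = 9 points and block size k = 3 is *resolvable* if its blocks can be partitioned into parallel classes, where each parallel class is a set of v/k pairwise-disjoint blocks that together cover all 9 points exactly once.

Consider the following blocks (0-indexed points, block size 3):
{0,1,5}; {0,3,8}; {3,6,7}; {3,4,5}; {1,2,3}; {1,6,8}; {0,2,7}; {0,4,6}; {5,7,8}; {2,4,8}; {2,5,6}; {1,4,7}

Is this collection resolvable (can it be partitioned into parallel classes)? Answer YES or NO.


v = 9, block size k = 3, number of blocks = 12.
For resolvability, blocks must partition into parallel classes of size v/k = 3.
Total blocks must therefore be a multiple of 3: 12 = 3·4 + 0 ⇒ divisible ✓.
Greedy packing gives 4 candidate class(es). Each should be a full parallel class (size 3, covers all 9 points).
  Class 1 (3 blocks): {0,1,5}; {3,6,7}; {2,4,8}. Points covered: [0, 1, 2, 3, 4, 5, 6, 7, 8].
  Class 2 (3 blocks): {0,3,8}; {2,5,6}; {1,4,7}. Points covered: [0, 1, 2, 3, 4, 5, 6, 7, 8].
  Class 3 (3 blocks): {3,4,5}; {1,6,8}; {0,2,7}. Points covered: [0, 1, 2, 3, 4, 5, 6, 7, 8].
  Class 4 (3 blocks): {1,2,3}; {0,4,6}; {5,7,8}. Points covered: [0, 1, 2, 3, 4, 5, 6, 7, 8].
All classes full (size 3)? YES. All classes cover every point? YES.
Resolvable? YES.

YES


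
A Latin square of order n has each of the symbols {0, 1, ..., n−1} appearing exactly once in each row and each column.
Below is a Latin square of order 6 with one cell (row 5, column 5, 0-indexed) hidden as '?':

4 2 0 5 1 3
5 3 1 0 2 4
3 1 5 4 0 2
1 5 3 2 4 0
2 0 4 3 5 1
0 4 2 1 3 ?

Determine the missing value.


Row 5 contains symbols [0, 1, 2, 3, 4] — missing [5].
Column 5 contains symbols [0, 1, 2, 3, 4] — missing [5].
The missing symbol must appear in both missing sets; intersection = [5].
Therefore the hidden value is 5.

Missing value = 5.


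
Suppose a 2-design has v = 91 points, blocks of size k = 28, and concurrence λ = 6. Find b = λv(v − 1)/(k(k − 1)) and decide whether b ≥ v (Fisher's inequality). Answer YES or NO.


r = λ(v − 1)/(k − 1) = 6·90/27 = 20.
b = vr/k = 91·20/28 = 65.
Fisher's inequality: b ≥ v ⇔ 65 ≥ 91? NO.

NO


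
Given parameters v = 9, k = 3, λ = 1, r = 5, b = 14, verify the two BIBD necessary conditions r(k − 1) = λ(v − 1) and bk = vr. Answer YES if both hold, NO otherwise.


Condition (i): r(k − 1) = 5·2 = 10; λ(v − 1) = 1·8 = 8. Match? NO.
Condition (ii): bk = 14·3 = 42; vr = 9·5 = 45. Match? NO.
Both conditions hold? NO.

NO


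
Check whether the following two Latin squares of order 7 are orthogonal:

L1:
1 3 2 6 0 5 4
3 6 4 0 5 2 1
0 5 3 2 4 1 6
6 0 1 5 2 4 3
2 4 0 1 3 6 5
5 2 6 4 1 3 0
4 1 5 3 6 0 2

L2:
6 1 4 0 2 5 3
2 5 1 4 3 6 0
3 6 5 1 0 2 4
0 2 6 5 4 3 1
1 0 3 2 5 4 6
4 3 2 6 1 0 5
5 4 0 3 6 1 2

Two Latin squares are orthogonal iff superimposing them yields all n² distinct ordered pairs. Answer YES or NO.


Form the n² = 49 superimposed pairs (L1[i][j], L2[i][j]), row by row (rows and columns indexed from 0):
row 0: (1,6) (3,1) (2,4) (6,0) (0,2) (5,5) (4,3)
row 1: (3,2) (6,5) (4,1) (0,4) (5,3) (2,6) (1,0)
row 2: (0,3) (5,6) (3,5) (2,1) (4,0) (1,2) (6,4)
row 3: (6,0) (0,2) (1,6) (5,5) (2,4) (4,3) (3,1)
row 4: (2,1) (4,0) (0,3) (1,2) (3,5) (6,4) (5,6)
row 5: (5,4) (2,3) (6,2) (4,6) (1,1) (3,0) (0,5)
row 6: (4,5) (1,4) (5,0) (3,3) (6,6) (0,1) (2,2)
Orthogonality requires all 49 pairs distinct.
But the pair (6,0) repeats: cell (0,3) has L1 = 6, L2 = 0, and cell (3,0) has L1 = 6, L2 = 0.
A repeated pair means some other pair never occurs (only 35 distinct pairs out of 49), so the squares are not orthogonal.
Conclusion: NO.

NO


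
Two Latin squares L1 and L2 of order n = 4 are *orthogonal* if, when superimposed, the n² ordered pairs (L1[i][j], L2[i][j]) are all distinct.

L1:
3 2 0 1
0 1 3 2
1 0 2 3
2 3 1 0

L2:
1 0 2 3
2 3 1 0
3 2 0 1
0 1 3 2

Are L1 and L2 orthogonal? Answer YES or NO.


Form the n² = 16 superimposed pairs (L1[i][j], L2[i][j]), row by row (rows and columns indexed from 0):
row 0: (3,1) (2,0) (0,2) (1,3)
row 1: (0,2) (1,3) (3,1) (2,0)
row 2: (1,3) (0,2) (2,0) (3,1)
row 3: (2,0) (3,1) (1,3) (0,2)
Orthogonality requires all 16 pairs distinct.
But the pair (0,2) repeats: cell (0,2) has L1 = 0, L2 = 2, and cell (1,0) has L1 = 0, L2 = 2.
A repeated pair means some other pair never occurs (only 4 distinct pairs out of 16), so the squares are not orthogonal.
Conclusion: NO.

NO


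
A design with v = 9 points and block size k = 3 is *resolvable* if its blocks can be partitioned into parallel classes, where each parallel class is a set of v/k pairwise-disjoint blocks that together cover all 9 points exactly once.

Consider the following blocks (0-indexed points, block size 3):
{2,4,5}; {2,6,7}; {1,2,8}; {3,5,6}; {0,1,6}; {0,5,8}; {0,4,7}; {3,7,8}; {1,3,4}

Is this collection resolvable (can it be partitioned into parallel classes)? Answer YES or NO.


v = 9, block size k = 3, number of blocks = 9.
For resolvability, blocks must partition into parallel classes of size v/k = 3.
Total blocks must therefore be a multiple of 3: 9 = 3·3 + 0 ⇒ divisible ✓.
Greedy packing gives 3 candidate class(es). Each should be a full parallel class (size 3, covers all 9 points).
  Class 1 (3 blocks): {2,4,5}; {0,1,6}; {3,7,8}. Points covered: [0, 1, 2, 3, 4, 5, 6, 7, 8].
  Class 2 (3 blocks): {2,6,7}; {0,5,8}; {1,3,4}. Points covered: [0, 1, 2, 3, 4, 5, 6, 7, 8].
  Class 3 (3 blocks): {1,2,8}; {3,5,6}; {0,4,7}. Points covered: [0, 1, 2, 3, 4, 5, 6, 7, 8].
All classes full (size 3)? YES. All classes cover every point? YES.
Resolvable? YES.

YES


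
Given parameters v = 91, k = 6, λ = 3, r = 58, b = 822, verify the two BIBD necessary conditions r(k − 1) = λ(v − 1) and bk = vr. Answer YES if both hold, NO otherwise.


Condition (i): r(k − 1) = 58·5 = 290; λ(v − 1) = 3·90 = 270. Match? NO.
Condition (ii): bk = 822·6 = 4932; vr = 91·58 = 5278. Match? NO.
Both conditions hold? NO.

NO


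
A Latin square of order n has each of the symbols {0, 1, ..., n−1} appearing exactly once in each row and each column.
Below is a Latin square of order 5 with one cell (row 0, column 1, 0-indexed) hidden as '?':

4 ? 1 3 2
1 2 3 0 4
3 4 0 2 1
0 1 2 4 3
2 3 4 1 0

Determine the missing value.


Row 0 contains symbols [1, 2, 3, 4] — missing [0].
Column 1 contains symbols [1, 2, 3, 4] — missing [0].
The missing symbol must appear in both missing sets; intersection = [0].
Therefore the hidden value is 0.

Missing value = 0.


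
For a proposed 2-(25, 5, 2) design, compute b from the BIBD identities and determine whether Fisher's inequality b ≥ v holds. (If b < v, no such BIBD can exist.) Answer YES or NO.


b = λv(v − 1)/(k(k − 1)) = 2·25·24/(5·4) = 1200/20 = 60.
Compare with v = 25: b ≥ v, so Fisher's inequality holds.

YES


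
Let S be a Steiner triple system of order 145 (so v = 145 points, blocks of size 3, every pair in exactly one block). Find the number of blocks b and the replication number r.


An STS(v) is a 2-(v, 3, 1) BIBD: block size k = 3, λ = 1.
Replication: r(k − 1) = λ(v − 1) ⇒ r·2 = 145 − 1 = 144 ⇒ r = 72.
Block count: b = v(v − 1)/6 = 145·144/6 = 20880/6 = 3480.
(Check via bk = vr: 3480·3 = 10440 = 145·72 = 10440 ✓.)

r = 72, b = 3480.


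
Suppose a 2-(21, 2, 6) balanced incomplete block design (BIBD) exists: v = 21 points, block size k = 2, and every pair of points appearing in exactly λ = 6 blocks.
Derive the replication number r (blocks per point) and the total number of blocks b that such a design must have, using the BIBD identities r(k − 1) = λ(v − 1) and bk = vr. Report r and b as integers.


Any 2-(v, k, λ) BIBD satisfies two necessary conditions:
  (i)  Each point sits in r blocks, and counting incidences through any fixed point gives r(k − 1) = λ(v − 1), so r = λ(v − 1)/(k − 1).
  (ii) Total incidences bk = vr, so b = vr/k.
Step 1: r = λ(v − 1)/(k − 1) = 6·(21 − 1)/(2 − 1) = 6·20/1 = 120/1 = 120.
Step 2: b = vr/k = 21·120/2 = 2520/2 = 1260.
Check integrality: r = 120 ∈ Z ✓, b = 1260 ∈ Z ✓.
(These identities are necessary conditions: they determine r and b for any design with these parameters, but do not by themselves prove that one exists.)

r = 120, b = 1260.


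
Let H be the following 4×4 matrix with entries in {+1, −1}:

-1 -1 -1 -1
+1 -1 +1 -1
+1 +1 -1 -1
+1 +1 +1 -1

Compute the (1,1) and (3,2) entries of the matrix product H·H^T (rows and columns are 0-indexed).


Row 1 of H: [1, -1, 1, -1].
Row 2 of H: [1, 1, -1, -1].
Row 3 of H: [1, 1, 1, -1].
(H·H^T)[1][1] = Σ_j H[1][j]·H[1][j] = (1)² + (-1)² + (1)² + (-1)² = 1 + 1 + 1 + 1 = 4.
(H·H^T)[3][2] = Σ_j H[3][j]·H[2][j] = (1)·(1) + (1)·(1) + (1)·(-1) + (-1)·(-1) = 1 + 1 + -1 + 1 = 2.
Rows 3 and 2 are not orthogonal (dot product = 2 ≠ 0), so H is not a Hadamard matrix.

(1,1) entry = 4; (3,2) entry = 2.


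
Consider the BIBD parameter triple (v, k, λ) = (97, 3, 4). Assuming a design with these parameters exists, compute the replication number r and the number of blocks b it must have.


Any 2-(v, k, λ) BIBD satisfies two necessary conditions:
  (i)  Each point sits in r blocks, and counting incidences through any fixed point gives r(k − 1) = λ(v − 1), so r = λ(v − 1)/(k − 1).
  (ii) Total incidences bk = vr, so b = vr/k.
Step 1: r = λ(v − 1)/(k − 1) = 4·(97 − 1)/(3 − 1) = 4·96/2 = 384/2 = 192.
Step 2: b = vr/k = 97·192/3 = 18624/3 = 6208.
Check integrality: r = 192 ∈ Z ✓, b = 6208 ∈ Z ✓.
(These identities are necessary conditions: they determine r and b for any design with these parameters, but do not by themselves prove that one exists.)

r = 192, b = 6208.


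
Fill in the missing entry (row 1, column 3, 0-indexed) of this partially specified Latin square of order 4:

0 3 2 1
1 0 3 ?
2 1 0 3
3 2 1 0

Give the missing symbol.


Row 1 contains symbols [0, 1, 3] — missing [2].
Column 3 contains symbols [0, 1, 3] — missing [2].
The missing symbol must appear in both missing sets; intersection = [2].
Therefore the hidden value is 2.

Missing value = 2.


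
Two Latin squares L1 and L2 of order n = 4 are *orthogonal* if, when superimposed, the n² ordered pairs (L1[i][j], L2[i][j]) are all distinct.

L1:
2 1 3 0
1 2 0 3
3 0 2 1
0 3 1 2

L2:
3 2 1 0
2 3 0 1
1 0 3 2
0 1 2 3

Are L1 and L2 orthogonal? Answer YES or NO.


Form the n² = 16 superimposed pairs (L1[i][j], L2[i][j]), row by row (rows and columns indexed from 0):
row 0: (2,3) (1,2) (3,1) (0,0)
row 1: (1,2) (2,3) (0,0) (3,1)
row 2: (3,1) (0,0) (2,3) (1,2)
row 3: (0,0) (3,1) (1,2) (2,3)
Orthogonality requires all 16 pairs distinct.
But the pair (1,2) repeats: cell (0,1) has L1 = 1, L2 = 2, and cell (1,0) has L1 = 1, L2 = 2.
A repeated pair means some other pair never occurs (only 4 distinct pairs out of 16), so the squares are not orthogonal.
Conclusion: NO.

NO


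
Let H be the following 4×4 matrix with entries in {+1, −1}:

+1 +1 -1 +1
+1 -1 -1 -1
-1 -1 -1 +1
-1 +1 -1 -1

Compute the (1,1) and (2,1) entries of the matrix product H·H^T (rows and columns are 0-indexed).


Row 1 of H: [1, -1, -1, -1].
Row 2 of H: [-1, -1, -1, 1].
(H·H^T)[1][1] = Σ_j H[1][j]·H[1][j] = (1)² + (-1)² + (-1)² + (-1)² = 1 + 1 + 1 + 1 = 4.
(H·H^T)[2][1] = Σ_j H[2][j]·H[1][j] = (-1)·(1) + (-1)·(-1) + (-1)·(-1) + (1)·(-1) = -1 + 1 + 1 + -1 = 0.
So rows 2 and 1 are orthogonal; the diagonal entry equals n = 4.

(1,1) entry = 4; (2,1) entry = 0.


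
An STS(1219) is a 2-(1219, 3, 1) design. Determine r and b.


An STS(v) is a 2-(v, 3, 1) BIBD: block size k = 3, λ = 1.
Replication: r(k − 1) = λ(v − 1) ⇒ r·2 = 1219 − 1 = 1218 ⇒ r = 609.
Block count: b = v(v − 1)/6 = 1219·1218/6 = 1484742/6 = 247457.
(Check via bk = vr: 247457·3 = 742371 = 1219·609 = 742371 ✓.)

r = 609, b = 247457.


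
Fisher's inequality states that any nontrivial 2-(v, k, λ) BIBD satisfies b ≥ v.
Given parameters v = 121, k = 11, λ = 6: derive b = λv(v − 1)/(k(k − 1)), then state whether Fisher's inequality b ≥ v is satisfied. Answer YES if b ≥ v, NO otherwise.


r = λ(v − 1)/(k − 1) = 6·120/10 = 72.
b = vr/k = 121·72/11 = 792.
Fisher's inequality: b ≥ v ⇔ 792 ≥ 121? YES.

YES


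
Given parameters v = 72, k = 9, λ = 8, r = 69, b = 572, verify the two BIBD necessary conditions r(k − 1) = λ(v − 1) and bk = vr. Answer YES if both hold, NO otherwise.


Condition (i): r(k − 1) = 69·8 = 552; λ(v − 1) = 8·71 = 568. Match? NO.
Condition (ii): bk = 572·9 = 5148; vr = 72·69 = 4968. Match? NO.
Both conditions hold? NO.

NO


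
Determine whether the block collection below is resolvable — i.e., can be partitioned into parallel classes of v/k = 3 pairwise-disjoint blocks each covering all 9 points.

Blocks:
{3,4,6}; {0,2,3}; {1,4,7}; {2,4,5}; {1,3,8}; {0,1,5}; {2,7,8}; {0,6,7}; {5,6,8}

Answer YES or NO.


v = 9, block size k = 3, number of blocks = 9.
For resolvability, blocks must partition into parallel classes of size v/k = 3.
Total blocks must therefore be a multiple of 3: 9 = 3·3 + 0 ⇒ divisible ✓.
Greedy packing gives 3 candidate class(es). Each should be a full parallel class (size 3, covers all 9 points).
  Class 1 (3 blocks): {3,4,6}; {0,1,5}; {2,7,8}. Points covered: [0, 1, 2, 3, 4, 5, 6, 7, 8].
  Class 2 (3 blocks): {0,2,3}; {1,4,7}; {5,6,8}. Points covered: [0, 1, 2, 3, 4, 5, 6, 7, 8].
  Class 3 (3 blocks): {2,4,5}; {1,3,8}; {0,6,7}. Points covered: [0, 1, 2, 3, 4, 5, 6, 7, 8].
All classes full (size 3)? YES. All classes cover every point? YES.
Resolvable? YES.

YES


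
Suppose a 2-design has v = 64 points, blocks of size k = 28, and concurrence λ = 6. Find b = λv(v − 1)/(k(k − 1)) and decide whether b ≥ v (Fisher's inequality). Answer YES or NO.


b = λv(v − 1)/(k(k − 1)) = 6·64·63/(28·27) = 24192/756 = 32.
Compare with v = 64: b < v, so Fisher's inequality fails.

NO


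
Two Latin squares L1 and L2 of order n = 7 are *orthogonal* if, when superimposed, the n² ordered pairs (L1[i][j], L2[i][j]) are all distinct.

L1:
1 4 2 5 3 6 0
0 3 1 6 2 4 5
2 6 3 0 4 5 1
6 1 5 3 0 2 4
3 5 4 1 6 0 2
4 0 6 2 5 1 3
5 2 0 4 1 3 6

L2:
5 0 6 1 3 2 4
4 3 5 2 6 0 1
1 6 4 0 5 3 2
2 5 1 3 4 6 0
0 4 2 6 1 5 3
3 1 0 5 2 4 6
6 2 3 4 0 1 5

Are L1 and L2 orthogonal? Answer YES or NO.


Form the n² = 49 superimposed pairs (L1[i][j], L2[i][j]), row by row (rows and columns indexed from 0):
row 0: (1,5) (4,0) (2,6) (5,1) (3,3) (6,2) (0,4)
row 1: (0,4) (3,3) (1,5) (6,2) (2,6) (4,0) (5,1)
row 2: (2,1) (6,6) (3,4) (0,0) (4,5) (5,3) (1,2)
row 3: (6,2) (1,5) (5,1) (3,3) (0,4) (2,6) (4,0)
row 4: (3,0) (5,4) (4,2) (1,6) (6,1) (0,5) (2,3)
row 5: (4,3) (0,1) (6,0) (2,5) (5,2) (1,4) (3,6)
row 6: (5,6) (2,2) (0,3) (4,4) (1,0) (3,1) (6,5)
Orthogonality requires all 49 pairs distinct.
But the pair (0,4) repeats: cell (0,6) has L1 = 0, L2 = 4, and cell (1,0) has L1 = 0, L2 = 4.
A repeated pair means some other pair never occurs (only 35 distinct pairs out of 49), so the squares are not orthogonal.
Conclusion: NO.

NO


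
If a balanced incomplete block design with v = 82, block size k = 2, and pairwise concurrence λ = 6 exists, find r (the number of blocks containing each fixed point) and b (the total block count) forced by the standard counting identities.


Any 2-(v, k, λ) BIBD satisfies two necessary conditions:
  (i)  Each point sits in r blocks, and counting incidences through any fixed point gives r(k − 1) = λ(v − 1), so r = λ(v − 1)/(k − 1).
  (ii) Total incidences bk = vr, so b = vr/k.
Step 1: r = λ(v − 1)/(k − 1) = 6·(82 − 1)/(2 − 1) = 6·81/1 = 486/1 = 486.
Step 2: b = vr/k = 82·486/2 = 39852/2 = 19926.
Check integrality: r = 486 ∈ Z ✓, b = 19926 ∈ Z ✓.
(These identities are necessary conditions: they determine r and b for any design with these parameters, but do not by themselves prove that one exists.)

r = 486, b = 19926.


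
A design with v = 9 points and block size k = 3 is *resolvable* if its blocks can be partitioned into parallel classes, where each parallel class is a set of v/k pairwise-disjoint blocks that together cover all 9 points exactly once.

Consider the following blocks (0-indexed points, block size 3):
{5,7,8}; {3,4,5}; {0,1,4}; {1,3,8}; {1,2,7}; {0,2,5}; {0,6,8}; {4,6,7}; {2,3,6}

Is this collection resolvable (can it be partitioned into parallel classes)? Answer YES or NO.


v = 9, block size k = 3, number of blocks = 9.
For resolvability, blocks must partition into parallel classes of size v/k = 3.
Total blocks must therefore be a multiple of 3: 9 = 3·3 + 0 ⇒ divisible ✓.
Greedy packing gives 3 candidate class(es). Each should be a full parallel class (size 3, covers all 9 points).
  Class 1 (3 blocks): {5,7,8}; {0,1,4}; {2,3,6}. Points covered: [0, 1, 2, 3, 4, 5, 6, 7, 8].
  Class 2 (3 blocks): {3,4,5}; {1,2,7}; {0,6,8}. Points covered: [0, 1, 2, 3, 4, 5, 6, 7, 8].
  Class 3 (3 blocks): {1,3,8}; {0,2,5}; {4,6,7}. Points covered: [0, 1, 2, 3, 4, 5, 6, 7, 8].
All classes full (size 3)? YES. All classes cover every point? YES.
Resolvable? YES.

YES


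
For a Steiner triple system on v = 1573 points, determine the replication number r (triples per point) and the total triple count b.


An STS(v) is a 2-(v, 3, 1) BIBD: block size k = 3, λ = 1.
Replication: r(k − 1) = λ(v − 1) ⇒ r·2 = 1573 − 1 = 1572 ⇒ r = 786.
Block count: bk = vr ⇒ b·3 = 1573·786 = 1236378 ⇒ b = 412126.

r = 786, b = 412126.


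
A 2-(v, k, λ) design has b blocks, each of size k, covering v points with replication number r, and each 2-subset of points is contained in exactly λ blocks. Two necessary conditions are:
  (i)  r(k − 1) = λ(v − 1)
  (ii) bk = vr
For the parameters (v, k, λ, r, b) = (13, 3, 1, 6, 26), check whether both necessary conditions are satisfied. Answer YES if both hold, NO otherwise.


Condition (i): r(k − 1) = 6·2 = 12; λ(v − 1) = 1·12 = 12. Match? YES.
Condition (ii): bk = 26·3 = 78; vr = 13·6 = 78. Match? YES.
Both conditions hold? YES.

YES


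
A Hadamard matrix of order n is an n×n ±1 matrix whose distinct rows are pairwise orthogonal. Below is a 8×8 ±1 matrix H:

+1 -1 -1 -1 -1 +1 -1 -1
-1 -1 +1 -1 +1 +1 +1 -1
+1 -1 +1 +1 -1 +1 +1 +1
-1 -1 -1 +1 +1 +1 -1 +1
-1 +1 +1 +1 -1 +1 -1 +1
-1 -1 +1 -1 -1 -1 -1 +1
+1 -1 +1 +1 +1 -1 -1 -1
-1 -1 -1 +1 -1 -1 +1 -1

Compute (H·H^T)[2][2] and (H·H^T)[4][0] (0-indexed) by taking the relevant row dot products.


Row 0 of H: [1, -1, -1, -1, -1, 1, -1, -1].
Row 2 of H: [1, -1, 1, 1, -1, 1, 1, 1].
Row 4 of H: [-1, 1, 1, 1, -1, 1, -1, 1].
(H·H^T)[2][2] = Σ_j H[2][j]·H[2][j] = (1)² + (-1)² + (1)² + (1)² + (-1)² + (1)² + (1)² + (1)² = 1 + 1 + 1 + 1 + 1 + 1 + 1 + 1 = 8.
(H·H^T)[4][0] = Σ_j H[4][j]·H[0][j] = (-1)·(1) + (1)·(-1) + (1)·(-1) + (1)·(-1) + (-1)·(-1) + (1)·(1) + (-1)·(-1) + (1)·(-1) = -1 + -1 + -1 + -1 + 1 + 1 + 1 + -1 = -2.
Rows 4 and 0 are not orthogonal (dot product = -2 ≠ 0), so H is not a Hadamard matrix.

(2,2) entry = 8; (4,0) entry = -2.


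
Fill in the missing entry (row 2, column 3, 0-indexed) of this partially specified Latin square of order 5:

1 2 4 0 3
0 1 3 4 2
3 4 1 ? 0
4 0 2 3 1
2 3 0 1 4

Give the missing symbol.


Row 2 contains symbols [0, 1, 3, 4] — missing [2].
Column 3 contains symbols [0, 1, 3, 4] — missing [2].
The missing symbol must appear in both missing sets; intersection = [2].
Therefore the hidden value is 2.

Missing value = 2.


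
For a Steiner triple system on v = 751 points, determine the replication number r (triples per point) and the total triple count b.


An STS(v) is a 2-(v, 3, 1) BIBD: block size k = 3, λ = 1.
Replication: r(k − 1) = λ(v − 1) ⇒ r·2 = 751 − 1 = 750 ⇒ r = 375.
Block count: b = v(v − 1)/6 = 751·750/6 = 563250/6 = 93875.

r = 375, b = 93875.


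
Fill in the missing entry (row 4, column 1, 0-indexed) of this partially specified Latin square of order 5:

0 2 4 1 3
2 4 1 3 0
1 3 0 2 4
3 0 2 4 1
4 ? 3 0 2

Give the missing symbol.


Row 4 contains symbols [0, 2, 3, 4] — missing [1].
Column 1 contains symbols [0, 2, 3, 4] — missing [1].
The missing symbol must appear in both missing sets; intersection = [1].
Therefore the hidden value is 1.

Missing value = 1.


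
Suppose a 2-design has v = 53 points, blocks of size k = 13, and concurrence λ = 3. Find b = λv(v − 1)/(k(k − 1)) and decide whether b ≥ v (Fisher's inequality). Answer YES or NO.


b = λv(v − 1)/(k(k − 1)) = 3·53·52/(13·12) = 8268/156 = 53.
Compare with v = 53: b ≥ v, so Fisher's inequality holds.

YES


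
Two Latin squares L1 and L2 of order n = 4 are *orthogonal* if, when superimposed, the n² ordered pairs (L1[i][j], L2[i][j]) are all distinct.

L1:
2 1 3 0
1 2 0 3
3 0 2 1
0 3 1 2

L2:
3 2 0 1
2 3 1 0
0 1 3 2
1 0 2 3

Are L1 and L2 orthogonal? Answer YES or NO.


Form the n² = 16 superimposed pairs (L1[i][j], L2[i][j]), row by row (rows and columns indexed from 0):
row 0: (2,3) (1,2) (3,0) (0,1)
row 1: (1,2) (2,3) (0,1) (3,0)
row 2: (3,0) (0,1) (2,3) (1,2)
row 3: (0,1) (3,0) (1,2) (2,3)
Orthogonality requires all 16 pairs distinct.
But the pair (1,2) repeats: cell (0,1) has L1 = 1, L2 = 2, and cell (1,0) has L1 = 1, L2 = 2.
A repeated pair means some other pair never occurs (only 4 distinct pairs out of 16), so the squares are not orthogonal.
Conclusion: NO.

NO


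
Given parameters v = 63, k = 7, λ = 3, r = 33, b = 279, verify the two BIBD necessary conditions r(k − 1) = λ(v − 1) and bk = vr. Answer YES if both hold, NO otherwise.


Condition (i): r(k − 1) = 33·6 = 198; λ(v − 1) = 3·62 = 186. Match? NO.
Condition (ii): bk = 279·7 = 1953; vr = 63·33 = 2079. Match? NO.
Both conditions hold? NO.

NO


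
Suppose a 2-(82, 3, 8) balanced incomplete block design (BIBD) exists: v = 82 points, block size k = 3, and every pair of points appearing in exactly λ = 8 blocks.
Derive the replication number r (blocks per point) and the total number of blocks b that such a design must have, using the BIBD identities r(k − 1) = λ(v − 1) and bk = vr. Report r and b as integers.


Any 2-(v, k, λ) BIBD satisfies two necessary conditions:
  (i)  Each point sits in r blocks, and counting incidences through any fixed point gives r(k − 1) = λ(v − 1), so r = λ(v − 1)/(k − 1).
  (ii) Total incidences bk = vr, so b = vr/k.
Step 1: r = λ(v − 1)/(k − 1) = 8·(82 − 1)/(3 − 1) = 8·81/2 = 648/2 = 324.
Step 2: b = vr/k = 82·324/3 = 26568/3 = 8856.
Check integrality: r = 324 ∈ Z ✓, b = 8856 ∈ Z ✓.
(These identities are necessary conditions: they determine r and b for any design with these parameters, but do not by themselves prove that one exists.)

r = 324, b = 8856.


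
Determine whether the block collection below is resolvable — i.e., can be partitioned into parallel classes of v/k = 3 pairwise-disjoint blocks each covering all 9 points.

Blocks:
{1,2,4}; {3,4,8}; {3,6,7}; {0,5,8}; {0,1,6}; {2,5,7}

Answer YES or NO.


v = 9, block size k = 3, number of blocks = 6.
For resolvability, blocks must partition into parallel classes of size v/k = 3.
Total blocks must therefore be a multiple of 3: 6 = 3·2 + 0 ⇒ divisible ✓.
Greedy packing gives 2 candidate class(es). Each should be a full parallel class (size 3, covers all 9 points).
  Class 1 (3 blocks): {1,2,4}; {3,6,7}; {0,5,8}. Points covered: [0, 1, 2, 3, 4, 5, 6, 7, 8].
  Class 2 (3 blocks): {3,4,8}; {0,1,6}; {2,5,7}. Points covered: [0, 1, 2, 3, 4, 5, 6, 7, 8].
All classes full (size 3)? YES. All classes cover every point? YES.
Resolvable? YES.

YES


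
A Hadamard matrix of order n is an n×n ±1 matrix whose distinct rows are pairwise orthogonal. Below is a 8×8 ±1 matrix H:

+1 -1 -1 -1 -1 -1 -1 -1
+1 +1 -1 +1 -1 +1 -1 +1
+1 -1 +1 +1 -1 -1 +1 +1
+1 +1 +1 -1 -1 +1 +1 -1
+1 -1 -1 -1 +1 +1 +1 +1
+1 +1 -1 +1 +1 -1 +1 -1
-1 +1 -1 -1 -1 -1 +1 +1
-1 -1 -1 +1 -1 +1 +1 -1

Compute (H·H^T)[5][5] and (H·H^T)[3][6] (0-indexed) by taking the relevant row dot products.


Row 3 of H: [1, 1, 1, -1, -1, 1, 1, -1].
Row 5 of H: [1, 1, -1, 1, 1, -1, 1, -1].
Row 6 of H: [-1, 1, -1, -1, -1, -1, 1, 1].
(H·H^T)[5][5] = Σ_j H[5][j]·H[5][j] = (1)² + (1)² + (-1)² + (1)² + (1)² + (-1)² + (1)² + (-1)² = 1 + 1 + 1 + 1 + 1 + 1 + 1 + 1 = 8.
(H·H^T)[3][6] = Σ_j H[3][j]·H[6][j] = (1)·(-1) + (1)·(1) + (1)·(-1) + (-1)·(-1) + (-1)·(-1) + (1)·(-1) + (1)·(1) + (-1)·(1) = -1 + 1 + -1 + 1 + 1 + -1 + 1 + -1 = 0.
So rows 3 and 6 are orthogonal; the diagonal entry equals n = 8.

(5,5) entry = 8; (3,6) entry = 0.
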